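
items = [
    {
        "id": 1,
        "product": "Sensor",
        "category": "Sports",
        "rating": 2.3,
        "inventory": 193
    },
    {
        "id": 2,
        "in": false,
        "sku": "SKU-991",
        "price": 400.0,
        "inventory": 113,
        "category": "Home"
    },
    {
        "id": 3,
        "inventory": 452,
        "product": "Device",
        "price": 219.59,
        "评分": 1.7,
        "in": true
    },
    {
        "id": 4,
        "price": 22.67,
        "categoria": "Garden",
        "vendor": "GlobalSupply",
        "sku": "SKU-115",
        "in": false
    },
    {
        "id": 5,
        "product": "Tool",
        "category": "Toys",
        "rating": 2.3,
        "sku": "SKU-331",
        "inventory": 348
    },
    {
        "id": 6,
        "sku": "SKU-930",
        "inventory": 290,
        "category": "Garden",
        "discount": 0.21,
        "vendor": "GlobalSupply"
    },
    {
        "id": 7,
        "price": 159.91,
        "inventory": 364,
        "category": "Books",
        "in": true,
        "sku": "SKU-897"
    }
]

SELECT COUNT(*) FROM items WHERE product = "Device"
1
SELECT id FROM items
[1, 2, 3, 4, 5, 6, 7]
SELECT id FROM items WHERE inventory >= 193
[1, 3, 5, 6, 7]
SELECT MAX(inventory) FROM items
452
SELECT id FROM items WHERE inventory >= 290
[3, 5, 6, 7]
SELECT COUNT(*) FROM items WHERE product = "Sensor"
1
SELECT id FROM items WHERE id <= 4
[1, 2, 3, 4]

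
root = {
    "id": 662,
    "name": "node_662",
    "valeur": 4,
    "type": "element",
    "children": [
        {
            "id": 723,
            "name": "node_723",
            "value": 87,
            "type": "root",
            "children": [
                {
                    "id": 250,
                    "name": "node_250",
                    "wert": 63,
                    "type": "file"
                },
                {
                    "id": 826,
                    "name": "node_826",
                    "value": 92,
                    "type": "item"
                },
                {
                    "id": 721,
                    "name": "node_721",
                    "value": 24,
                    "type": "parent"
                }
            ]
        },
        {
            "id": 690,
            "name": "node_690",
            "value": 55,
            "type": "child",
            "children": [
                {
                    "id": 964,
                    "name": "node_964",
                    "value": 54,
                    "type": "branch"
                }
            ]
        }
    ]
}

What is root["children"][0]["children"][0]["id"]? 250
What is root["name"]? "node_662"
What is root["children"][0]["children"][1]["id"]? 826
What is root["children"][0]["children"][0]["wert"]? 63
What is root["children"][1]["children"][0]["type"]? "branch"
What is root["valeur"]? 4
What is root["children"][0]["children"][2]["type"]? "parent"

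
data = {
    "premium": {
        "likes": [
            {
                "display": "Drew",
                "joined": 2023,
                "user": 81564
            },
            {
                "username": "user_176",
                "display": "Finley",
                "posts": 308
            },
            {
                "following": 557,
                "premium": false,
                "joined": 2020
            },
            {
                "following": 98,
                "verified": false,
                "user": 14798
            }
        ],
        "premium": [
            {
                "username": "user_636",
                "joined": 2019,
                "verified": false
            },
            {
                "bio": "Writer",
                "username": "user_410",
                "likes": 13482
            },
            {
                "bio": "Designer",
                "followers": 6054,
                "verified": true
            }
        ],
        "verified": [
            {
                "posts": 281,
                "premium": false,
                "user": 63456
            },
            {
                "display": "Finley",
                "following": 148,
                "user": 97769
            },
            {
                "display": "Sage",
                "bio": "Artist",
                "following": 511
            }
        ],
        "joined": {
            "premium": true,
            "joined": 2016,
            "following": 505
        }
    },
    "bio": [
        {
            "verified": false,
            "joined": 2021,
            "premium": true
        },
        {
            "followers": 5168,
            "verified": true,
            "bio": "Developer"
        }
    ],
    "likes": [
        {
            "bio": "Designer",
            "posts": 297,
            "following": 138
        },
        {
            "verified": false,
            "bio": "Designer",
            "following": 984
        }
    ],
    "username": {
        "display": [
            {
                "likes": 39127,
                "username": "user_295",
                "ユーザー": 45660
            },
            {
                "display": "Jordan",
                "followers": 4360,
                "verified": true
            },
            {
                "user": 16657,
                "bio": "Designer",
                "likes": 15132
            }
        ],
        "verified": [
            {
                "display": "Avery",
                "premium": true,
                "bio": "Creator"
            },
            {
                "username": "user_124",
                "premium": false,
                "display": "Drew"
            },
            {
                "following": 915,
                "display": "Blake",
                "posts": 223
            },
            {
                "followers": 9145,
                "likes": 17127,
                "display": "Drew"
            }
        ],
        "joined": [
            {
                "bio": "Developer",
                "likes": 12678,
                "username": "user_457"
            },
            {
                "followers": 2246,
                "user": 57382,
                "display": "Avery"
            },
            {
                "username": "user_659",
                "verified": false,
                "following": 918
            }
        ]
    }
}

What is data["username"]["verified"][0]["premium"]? True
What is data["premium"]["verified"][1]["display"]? "Finley"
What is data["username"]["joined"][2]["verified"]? False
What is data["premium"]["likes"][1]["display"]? "Finley"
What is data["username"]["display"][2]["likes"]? 15132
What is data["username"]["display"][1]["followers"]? 4360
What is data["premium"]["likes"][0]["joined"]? 2023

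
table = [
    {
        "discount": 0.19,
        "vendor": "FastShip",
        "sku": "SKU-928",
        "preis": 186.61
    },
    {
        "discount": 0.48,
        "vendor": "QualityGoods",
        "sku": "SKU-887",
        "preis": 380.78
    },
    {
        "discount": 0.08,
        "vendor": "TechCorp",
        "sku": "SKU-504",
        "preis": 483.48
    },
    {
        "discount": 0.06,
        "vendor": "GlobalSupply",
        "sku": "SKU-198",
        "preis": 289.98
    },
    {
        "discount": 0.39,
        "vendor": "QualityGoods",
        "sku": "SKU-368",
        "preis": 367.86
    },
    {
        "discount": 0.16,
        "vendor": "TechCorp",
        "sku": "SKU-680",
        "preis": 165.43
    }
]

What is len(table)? 6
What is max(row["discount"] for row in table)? 0.48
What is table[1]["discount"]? 0.48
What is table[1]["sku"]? "SKU-887"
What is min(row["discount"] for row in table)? 0.06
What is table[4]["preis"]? 367.86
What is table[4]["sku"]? "SKU-368"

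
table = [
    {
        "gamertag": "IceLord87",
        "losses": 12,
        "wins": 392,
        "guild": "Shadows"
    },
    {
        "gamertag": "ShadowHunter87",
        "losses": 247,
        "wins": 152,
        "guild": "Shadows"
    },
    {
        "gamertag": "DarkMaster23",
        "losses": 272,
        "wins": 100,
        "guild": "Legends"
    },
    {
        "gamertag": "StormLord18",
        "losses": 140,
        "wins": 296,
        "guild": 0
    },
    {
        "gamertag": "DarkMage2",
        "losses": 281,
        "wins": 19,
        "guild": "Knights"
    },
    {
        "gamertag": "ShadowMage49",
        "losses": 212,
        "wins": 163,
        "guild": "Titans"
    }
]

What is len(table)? 6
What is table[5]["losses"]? 212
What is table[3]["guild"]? 0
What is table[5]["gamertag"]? "ShadowMage49"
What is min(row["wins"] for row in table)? 19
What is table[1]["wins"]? 152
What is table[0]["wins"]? 392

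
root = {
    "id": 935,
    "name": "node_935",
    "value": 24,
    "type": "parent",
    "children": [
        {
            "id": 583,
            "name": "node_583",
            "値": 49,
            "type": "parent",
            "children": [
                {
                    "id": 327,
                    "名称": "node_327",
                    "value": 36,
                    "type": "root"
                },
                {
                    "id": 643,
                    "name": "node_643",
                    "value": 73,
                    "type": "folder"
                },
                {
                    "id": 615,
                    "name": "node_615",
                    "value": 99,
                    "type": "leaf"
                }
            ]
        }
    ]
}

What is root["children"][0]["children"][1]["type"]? "folder"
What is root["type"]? "parent"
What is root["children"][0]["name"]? "node_583"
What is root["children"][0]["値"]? 49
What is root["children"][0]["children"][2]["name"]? "node_615"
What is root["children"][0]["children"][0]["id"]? 327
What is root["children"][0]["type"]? "parent"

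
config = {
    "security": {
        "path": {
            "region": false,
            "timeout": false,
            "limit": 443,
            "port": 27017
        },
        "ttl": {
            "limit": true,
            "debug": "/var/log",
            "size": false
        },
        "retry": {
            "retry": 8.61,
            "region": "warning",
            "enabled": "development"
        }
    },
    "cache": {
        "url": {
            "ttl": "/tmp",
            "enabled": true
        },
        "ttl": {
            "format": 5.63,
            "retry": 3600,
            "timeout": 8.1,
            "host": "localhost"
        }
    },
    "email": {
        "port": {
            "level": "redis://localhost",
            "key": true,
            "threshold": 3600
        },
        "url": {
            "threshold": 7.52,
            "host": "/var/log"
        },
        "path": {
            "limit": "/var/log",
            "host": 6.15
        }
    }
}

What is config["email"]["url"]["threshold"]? 7.52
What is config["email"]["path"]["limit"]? "/var/log"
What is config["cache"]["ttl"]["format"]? 5.63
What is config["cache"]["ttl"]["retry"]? 3600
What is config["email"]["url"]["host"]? "/var/log"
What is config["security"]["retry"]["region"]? "warning"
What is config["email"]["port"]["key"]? True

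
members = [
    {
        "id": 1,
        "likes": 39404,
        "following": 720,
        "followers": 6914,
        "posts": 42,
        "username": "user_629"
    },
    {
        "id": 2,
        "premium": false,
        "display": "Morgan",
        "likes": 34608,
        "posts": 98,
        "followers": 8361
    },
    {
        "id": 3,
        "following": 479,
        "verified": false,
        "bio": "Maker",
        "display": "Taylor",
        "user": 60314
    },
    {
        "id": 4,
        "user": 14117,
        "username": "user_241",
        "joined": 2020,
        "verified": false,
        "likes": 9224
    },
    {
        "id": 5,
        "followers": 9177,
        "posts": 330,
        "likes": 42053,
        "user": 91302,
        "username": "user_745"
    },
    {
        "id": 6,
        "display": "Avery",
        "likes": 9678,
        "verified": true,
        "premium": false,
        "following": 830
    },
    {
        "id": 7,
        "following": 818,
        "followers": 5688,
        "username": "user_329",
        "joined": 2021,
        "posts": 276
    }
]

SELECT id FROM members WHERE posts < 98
[1]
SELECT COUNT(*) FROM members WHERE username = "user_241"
1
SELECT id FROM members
[1, 2, 3, 4, 5, 6, 7]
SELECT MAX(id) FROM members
7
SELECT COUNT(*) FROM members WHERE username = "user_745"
1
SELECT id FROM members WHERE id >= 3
[3, 4, 5, 6, 7]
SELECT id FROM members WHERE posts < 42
[]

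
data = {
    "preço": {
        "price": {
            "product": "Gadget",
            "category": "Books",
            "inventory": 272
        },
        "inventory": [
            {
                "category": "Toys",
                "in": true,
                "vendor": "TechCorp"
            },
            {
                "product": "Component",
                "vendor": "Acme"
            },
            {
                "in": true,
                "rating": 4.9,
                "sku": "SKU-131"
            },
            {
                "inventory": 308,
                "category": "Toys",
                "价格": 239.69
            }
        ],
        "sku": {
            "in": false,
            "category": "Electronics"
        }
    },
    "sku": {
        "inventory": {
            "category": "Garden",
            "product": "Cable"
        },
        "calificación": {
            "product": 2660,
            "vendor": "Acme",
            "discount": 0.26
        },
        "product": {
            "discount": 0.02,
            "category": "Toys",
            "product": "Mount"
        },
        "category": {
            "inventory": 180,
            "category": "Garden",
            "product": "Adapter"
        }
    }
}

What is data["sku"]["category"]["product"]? "Adapter"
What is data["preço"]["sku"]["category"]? "Electronics"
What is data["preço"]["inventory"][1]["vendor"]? "Acme"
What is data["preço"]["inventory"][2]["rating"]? 4.9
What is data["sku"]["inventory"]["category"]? "Garden"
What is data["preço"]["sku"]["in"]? False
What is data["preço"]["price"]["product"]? "Gadget"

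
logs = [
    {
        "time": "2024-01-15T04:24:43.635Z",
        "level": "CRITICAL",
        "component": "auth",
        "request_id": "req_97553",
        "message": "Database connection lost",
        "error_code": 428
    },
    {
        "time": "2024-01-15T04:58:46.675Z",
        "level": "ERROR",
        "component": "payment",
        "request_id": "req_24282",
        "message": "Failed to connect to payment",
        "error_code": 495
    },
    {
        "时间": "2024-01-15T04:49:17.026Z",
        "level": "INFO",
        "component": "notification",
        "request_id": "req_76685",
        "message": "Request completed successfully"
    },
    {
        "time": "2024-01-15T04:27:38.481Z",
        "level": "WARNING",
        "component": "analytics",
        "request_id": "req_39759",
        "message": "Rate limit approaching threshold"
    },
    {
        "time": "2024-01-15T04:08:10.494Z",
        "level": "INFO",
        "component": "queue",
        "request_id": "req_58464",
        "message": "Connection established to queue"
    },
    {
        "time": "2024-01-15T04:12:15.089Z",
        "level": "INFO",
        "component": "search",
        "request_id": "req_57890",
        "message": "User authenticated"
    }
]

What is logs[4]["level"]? "INFO"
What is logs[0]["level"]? "CRITICAL"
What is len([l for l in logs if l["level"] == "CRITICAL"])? 1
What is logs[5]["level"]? "INFO"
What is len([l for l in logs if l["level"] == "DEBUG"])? 0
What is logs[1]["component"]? "payment"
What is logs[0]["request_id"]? "req_97553"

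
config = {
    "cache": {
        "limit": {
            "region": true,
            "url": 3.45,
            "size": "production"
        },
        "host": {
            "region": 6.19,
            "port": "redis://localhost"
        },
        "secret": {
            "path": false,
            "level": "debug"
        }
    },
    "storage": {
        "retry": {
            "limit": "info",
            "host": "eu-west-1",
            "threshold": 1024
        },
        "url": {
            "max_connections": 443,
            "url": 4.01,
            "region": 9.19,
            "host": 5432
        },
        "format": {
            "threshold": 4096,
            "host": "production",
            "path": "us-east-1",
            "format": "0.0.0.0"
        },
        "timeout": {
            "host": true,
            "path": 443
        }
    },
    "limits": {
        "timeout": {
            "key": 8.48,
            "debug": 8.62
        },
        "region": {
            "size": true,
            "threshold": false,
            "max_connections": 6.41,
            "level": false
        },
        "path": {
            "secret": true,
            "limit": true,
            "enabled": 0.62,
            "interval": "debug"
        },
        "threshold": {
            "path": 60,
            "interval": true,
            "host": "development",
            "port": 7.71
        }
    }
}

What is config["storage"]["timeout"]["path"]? 443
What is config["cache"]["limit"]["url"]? 3.45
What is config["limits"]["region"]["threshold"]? False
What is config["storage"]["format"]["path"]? "us-east-1"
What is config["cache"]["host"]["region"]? 6.19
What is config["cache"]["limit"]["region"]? True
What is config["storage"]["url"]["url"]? 4.01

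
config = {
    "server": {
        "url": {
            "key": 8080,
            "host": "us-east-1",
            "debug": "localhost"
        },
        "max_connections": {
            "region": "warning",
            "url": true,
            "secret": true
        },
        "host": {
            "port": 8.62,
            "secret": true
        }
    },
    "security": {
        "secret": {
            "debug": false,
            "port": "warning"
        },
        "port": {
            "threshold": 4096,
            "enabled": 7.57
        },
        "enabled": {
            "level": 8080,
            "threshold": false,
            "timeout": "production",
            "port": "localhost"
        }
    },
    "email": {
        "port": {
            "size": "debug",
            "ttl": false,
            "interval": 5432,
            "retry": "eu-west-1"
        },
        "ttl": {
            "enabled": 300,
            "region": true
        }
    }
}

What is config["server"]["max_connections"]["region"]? "warning"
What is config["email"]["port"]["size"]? "debug"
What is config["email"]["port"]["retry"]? "eu-west-1"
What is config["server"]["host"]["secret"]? True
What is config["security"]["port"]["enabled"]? 7.57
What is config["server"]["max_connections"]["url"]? True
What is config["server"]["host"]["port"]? 8.62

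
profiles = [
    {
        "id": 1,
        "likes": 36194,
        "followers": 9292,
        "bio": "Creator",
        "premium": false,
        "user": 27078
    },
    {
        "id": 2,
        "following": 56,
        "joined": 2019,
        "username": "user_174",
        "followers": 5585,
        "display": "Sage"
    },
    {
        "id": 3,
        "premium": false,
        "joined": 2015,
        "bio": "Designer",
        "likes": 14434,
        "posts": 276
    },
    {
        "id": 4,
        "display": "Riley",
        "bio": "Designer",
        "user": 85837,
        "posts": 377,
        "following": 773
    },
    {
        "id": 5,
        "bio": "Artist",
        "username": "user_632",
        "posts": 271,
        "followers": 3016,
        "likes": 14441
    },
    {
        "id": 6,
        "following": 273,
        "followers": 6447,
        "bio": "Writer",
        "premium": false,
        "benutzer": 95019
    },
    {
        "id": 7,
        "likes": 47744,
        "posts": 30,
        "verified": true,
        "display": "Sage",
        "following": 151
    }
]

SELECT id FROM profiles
[1, 2, 3, 4, 5, 6, 7]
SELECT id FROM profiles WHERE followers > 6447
[1]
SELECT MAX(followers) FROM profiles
9292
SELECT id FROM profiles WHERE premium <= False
[1, 3, 6]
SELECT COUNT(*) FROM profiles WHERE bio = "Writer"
1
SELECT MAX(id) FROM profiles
7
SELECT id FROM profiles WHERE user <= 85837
[1, 4]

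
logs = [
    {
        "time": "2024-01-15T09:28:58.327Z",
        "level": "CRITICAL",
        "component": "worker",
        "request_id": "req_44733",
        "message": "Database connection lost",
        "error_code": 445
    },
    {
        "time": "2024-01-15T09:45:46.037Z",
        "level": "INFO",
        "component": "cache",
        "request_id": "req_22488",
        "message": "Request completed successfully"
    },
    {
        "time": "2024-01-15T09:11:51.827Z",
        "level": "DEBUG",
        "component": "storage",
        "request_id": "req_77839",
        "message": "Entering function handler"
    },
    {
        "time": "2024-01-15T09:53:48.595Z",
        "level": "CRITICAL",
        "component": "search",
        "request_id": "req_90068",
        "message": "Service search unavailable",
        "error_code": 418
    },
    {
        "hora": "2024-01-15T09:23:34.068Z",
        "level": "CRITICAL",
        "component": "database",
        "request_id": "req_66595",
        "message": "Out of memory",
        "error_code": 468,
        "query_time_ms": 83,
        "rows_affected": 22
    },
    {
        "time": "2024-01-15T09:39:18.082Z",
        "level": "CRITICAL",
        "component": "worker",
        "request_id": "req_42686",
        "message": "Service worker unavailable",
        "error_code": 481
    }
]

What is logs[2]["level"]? "DEBUG"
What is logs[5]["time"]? "2024-01-15T09:39:18.082Z"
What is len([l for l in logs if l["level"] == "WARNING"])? 0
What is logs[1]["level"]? "INFO"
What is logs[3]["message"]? "Service search unavailable"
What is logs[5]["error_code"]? 481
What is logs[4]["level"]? "CRITICAL"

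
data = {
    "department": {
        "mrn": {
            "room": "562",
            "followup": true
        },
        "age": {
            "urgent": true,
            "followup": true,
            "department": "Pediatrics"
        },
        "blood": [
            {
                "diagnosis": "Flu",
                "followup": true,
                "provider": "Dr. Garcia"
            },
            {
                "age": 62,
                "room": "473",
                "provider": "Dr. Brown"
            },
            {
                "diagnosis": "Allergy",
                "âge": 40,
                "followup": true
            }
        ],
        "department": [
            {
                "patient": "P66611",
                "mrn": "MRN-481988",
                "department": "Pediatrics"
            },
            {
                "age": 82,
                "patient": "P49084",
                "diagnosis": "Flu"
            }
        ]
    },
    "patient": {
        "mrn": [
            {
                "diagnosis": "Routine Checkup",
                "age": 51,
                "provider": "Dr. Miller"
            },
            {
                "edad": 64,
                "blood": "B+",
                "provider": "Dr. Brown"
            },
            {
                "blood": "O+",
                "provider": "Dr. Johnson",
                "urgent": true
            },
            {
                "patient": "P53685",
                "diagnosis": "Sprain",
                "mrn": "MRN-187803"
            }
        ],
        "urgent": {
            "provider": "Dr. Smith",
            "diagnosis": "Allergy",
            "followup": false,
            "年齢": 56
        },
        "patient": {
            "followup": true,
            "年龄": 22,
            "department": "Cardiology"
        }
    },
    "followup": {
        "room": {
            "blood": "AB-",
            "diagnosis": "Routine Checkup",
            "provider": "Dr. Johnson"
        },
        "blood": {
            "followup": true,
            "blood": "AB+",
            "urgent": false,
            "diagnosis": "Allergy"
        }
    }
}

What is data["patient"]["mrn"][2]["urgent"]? True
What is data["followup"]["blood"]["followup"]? True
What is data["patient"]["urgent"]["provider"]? "Dr. Smith"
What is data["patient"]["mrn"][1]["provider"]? "Dr. Brown"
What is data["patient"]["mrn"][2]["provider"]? "Dr. Johnson"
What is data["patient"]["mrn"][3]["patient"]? "P53685"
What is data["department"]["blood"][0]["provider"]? "Dr. Garcia"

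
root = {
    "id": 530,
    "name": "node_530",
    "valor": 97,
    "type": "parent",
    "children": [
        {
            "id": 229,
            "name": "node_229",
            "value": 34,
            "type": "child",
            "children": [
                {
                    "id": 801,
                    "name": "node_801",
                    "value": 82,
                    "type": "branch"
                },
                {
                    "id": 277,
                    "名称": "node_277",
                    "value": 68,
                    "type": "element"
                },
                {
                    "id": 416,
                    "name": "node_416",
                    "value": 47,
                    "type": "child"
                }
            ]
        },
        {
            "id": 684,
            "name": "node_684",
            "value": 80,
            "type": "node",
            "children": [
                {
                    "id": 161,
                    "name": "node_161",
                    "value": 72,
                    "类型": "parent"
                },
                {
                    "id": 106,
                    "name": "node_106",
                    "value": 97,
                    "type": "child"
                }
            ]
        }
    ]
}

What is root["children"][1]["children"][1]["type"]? "child"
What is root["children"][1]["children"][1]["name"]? "node_106"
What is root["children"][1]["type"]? "node"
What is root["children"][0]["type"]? "child"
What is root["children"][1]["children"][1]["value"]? 97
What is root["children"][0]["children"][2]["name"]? "node_416"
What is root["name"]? "node_530"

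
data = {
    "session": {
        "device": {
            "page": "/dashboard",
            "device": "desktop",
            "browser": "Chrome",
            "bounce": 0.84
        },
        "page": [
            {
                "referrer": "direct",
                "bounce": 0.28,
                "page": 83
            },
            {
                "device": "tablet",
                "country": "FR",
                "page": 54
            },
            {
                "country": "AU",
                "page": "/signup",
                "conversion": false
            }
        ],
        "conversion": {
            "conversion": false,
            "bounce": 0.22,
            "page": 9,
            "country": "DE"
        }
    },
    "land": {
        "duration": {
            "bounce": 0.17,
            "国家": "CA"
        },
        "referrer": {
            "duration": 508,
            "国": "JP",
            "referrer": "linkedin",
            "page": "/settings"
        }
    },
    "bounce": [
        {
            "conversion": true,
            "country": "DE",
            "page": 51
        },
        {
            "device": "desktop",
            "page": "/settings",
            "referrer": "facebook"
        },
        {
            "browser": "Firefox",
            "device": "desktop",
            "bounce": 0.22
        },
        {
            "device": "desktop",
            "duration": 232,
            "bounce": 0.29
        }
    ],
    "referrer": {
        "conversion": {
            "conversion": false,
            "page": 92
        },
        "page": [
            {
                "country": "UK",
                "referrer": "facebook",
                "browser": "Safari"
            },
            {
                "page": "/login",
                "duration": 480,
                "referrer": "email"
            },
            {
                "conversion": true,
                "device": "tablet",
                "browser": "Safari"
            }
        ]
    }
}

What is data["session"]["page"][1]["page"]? 54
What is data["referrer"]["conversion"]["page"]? 92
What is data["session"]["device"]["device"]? "desktop"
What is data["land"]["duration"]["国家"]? "CA"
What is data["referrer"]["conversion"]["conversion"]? False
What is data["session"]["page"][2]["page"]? "/signup"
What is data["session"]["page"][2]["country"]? "AU"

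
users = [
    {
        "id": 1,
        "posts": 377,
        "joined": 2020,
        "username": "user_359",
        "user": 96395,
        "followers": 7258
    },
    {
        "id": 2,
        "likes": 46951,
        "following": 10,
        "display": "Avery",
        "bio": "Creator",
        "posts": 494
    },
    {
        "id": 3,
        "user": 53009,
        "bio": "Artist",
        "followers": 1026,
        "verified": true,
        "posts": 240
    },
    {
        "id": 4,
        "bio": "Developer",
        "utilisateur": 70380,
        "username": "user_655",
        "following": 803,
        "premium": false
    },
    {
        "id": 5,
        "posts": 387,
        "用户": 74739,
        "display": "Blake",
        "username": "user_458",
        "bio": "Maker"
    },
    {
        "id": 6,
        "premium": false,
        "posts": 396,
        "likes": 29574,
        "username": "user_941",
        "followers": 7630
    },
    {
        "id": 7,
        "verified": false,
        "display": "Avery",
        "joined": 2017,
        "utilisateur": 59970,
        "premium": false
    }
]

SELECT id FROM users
[1, 2, 3, 4, 5, 6, 7]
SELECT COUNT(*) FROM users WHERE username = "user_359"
1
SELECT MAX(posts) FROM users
494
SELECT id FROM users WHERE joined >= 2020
[1]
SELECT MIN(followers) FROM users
1026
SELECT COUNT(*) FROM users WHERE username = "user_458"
1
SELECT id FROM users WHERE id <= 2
[1, 2]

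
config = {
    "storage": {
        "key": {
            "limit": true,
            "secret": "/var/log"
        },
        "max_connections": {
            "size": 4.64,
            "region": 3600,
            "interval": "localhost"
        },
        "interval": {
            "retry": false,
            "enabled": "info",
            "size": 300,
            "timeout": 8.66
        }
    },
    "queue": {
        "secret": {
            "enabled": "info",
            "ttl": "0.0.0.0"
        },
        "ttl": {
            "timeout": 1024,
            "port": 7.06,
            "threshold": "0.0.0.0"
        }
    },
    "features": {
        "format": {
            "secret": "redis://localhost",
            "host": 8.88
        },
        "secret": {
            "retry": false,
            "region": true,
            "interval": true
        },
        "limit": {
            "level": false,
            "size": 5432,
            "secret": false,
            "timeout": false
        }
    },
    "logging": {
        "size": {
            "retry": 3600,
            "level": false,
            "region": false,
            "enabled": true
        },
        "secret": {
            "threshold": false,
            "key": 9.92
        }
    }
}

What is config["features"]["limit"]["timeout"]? False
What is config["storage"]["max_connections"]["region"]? 3600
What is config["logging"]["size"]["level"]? False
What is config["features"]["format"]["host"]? 8.88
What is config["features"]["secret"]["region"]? True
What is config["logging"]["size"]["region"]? False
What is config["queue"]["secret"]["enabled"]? "info"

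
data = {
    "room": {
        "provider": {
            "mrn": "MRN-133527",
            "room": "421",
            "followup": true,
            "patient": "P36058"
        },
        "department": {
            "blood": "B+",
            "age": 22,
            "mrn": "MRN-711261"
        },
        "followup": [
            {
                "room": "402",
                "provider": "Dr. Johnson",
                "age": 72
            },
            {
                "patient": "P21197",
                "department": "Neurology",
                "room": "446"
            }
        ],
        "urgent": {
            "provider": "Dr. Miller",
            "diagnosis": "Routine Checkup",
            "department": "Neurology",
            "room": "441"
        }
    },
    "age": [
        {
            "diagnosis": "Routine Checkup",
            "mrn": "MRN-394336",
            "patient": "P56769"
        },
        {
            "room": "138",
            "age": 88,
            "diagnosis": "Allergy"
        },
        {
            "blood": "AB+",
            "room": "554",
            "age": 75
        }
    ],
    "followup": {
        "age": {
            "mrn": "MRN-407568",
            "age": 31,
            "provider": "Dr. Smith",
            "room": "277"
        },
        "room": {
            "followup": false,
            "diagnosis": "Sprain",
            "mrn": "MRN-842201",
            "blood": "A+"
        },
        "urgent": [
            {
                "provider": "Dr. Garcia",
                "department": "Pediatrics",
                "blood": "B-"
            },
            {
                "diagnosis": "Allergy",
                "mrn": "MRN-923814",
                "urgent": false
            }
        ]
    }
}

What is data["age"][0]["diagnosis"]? "Routine Checkup"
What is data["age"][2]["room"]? "554"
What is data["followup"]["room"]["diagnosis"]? "Sprain"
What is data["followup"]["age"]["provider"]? "Dr. Smith"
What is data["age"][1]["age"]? 88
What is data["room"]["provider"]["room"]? "421"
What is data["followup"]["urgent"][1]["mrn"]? "MRN-923814"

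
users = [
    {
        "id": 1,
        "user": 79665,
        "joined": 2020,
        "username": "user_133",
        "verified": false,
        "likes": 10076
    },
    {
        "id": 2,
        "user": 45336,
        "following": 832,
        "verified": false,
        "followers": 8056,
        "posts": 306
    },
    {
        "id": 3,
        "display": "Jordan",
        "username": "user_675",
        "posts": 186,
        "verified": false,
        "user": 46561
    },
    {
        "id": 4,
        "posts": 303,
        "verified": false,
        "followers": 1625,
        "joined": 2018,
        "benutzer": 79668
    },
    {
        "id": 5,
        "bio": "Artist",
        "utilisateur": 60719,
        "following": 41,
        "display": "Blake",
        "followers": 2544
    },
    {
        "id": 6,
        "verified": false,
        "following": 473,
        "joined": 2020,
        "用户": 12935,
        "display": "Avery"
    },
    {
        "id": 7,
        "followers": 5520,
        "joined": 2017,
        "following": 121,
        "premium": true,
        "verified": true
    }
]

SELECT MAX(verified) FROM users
True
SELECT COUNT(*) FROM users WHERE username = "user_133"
1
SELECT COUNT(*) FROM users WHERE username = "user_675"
1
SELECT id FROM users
[1, 2, 3, 4, 5, 6, 7]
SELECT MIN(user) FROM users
45336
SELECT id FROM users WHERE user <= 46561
[2, 3]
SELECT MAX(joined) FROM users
2020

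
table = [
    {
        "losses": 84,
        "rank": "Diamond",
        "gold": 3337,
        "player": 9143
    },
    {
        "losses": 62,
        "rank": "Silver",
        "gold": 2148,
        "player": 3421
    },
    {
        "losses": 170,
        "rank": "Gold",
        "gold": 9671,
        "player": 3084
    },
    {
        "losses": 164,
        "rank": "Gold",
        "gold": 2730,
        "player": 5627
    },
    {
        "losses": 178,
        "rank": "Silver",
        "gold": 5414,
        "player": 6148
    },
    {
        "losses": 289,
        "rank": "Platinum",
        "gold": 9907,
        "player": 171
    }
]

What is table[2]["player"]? 3084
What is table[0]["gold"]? 3337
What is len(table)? 6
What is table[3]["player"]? 5627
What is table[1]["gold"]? 2148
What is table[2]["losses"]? 170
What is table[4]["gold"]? 5414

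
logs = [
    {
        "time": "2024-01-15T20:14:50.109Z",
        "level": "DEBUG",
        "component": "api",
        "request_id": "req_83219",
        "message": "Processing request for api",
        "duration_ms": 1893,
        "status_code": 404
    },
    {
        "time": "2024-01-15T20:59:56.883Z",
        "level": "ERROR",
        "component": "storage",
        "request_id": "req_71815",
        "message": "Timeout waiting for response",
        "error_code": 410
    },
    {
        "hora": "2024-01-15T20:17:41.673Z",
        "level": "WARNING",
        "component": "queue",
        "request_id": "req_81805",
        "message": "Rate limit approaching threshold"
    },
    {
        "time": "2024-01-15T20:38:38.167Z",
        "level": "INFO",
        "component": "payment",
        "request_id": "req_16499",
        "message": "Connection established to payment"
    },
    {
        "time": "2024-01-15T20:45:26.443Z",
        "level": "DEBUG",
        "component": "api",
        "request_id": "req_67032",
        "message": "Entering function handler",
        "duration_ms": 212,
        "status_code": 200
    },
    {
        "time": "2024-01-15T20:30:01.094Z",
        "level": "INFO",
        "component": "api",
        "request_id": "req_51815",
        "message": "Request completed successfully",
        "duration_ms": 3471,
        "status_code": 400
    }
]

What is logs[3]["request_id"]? "req_16499"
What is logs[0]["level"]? "DEBUG"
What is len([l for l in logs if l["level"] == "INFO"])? 2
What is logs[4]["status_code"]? 200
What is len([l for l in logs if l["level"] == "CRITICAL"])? 0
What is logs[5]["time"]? "2024-01-15T20:30:01.094Z"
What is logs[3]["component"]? "payment"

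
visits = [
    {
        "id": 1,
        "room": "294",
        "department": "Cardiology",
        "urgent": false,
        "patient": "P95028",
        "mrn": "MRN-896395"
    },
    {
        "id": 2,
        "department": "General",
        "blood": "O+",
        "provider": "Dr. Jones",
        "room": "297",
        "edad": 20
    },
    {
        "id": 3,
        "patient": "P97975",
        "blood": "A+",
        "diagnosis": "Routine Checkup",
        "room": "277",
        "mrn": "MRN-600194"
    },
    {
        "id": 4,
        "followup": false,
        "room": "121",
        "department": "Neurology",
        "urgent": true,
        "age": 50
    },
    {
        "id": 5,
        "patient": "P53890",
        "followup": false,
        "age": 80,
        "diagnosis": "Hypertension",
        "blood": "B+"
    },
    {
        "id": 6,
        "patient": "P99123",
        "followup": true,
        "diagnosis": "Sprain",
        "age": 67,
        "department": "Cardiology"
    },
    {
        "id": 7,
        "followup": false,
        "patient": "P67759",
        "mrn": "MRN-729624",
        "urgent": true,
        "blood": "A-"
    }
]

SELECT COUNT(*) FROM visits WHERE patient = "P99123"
1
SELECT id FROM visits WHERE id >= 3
[3, 4, 5, 6, 7]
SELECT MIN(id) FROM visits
1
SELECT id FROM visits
[1, 2, 3, 4, 5, 6, 7]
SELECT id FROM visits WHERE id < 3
[1, 2]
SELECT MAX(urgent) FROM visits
True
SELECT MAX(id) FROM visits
7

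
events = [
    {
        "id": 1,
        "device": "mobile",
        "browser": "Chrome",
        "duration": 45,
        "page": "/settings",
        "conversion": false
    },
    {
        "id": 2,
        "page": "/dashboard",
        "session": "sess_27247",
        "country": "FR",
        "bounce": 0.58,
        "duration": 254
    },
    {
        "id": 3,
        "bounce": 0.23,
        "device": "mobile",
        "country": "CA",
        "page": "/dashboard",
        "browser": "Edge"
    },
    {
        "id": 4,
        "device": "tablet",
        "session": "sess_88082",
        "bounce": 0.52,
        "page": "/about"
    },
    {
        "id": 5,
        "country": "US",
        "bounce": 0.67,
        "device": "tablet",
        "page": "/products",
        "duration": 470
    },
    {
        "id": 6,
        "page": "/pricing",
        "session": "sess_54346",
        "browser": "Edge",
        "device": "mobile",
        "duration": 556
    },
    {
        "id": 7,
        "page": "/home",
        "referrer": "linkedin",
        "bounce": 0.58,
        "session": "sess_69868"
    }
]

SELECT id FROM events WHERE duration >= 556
[6]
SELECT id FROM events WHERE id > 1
[2, 3, 4, 5, 6, 7]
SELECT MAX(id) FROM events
7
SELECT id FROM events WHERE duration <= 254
[1, 2]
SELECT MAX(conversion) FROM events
False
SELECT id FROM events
[1, 2, 3, 4, 5, 6, 7]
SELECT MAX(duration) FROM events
556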